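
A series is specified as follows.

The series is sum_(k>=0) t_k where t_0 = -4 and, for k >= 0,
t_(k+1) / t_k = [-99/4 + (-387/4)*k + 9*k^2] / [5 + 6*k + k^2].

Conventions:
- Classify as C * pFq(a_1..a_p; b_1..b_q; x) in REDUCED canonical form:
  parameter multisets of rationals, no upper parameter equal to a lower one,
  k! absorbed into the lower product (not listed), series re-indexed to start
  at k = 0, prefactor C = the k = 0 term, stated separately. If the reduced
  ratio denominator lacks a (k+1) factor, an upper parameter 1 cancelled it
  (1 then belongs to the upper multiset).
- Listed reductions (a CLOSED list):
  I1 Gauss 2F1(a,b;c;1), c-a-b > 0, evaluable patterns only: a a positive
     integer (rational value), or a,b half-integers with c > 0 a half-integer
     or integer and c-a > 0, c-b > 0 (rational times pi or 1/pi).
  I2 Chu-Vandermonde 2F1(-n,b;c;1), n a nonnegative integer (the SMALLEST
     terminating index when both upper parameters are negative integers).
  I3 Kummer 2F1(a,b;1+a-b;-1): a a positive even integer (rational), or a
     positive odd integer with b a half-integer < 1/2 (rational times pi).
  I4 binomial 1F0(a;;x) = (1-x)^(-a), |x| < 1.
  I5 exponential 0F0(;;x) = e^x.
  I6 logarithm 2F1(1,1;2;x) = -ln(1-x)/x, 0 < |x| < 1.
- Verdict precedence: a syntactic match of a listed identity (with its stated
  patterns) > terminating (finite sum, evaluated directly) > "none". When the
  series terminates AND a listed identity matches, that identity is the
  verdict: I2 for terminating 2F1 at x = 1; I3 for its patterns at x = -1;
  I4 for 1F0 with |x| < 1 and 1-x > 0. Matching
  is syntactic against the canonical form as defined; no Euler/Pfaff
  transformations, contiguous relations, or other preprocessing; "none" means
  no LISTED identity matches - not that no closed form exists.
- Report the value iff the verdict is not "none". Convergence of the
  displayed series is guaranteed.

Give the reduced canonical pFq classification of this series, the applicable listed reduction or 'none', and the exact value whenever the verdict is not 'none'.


Classification (C = -4): 2F1 with upper {-11, 1/4}, lower {5}, argument x = 9. Verdict: terminating - upper -11 stops the sum at k = 11; the 12 terms are added exactly. Exact value: 1179221369799791/1879048192.

First insight: t_0 being -4, the expanded ratio factors over Q; prefactor -4, roots give parameters.
Ratio: r(k) = 9 * (k-11) (k+1/4) / [(k+5) (k+1)] - rational in k, leading ratio 9; with t_0 = -4, classification follows.


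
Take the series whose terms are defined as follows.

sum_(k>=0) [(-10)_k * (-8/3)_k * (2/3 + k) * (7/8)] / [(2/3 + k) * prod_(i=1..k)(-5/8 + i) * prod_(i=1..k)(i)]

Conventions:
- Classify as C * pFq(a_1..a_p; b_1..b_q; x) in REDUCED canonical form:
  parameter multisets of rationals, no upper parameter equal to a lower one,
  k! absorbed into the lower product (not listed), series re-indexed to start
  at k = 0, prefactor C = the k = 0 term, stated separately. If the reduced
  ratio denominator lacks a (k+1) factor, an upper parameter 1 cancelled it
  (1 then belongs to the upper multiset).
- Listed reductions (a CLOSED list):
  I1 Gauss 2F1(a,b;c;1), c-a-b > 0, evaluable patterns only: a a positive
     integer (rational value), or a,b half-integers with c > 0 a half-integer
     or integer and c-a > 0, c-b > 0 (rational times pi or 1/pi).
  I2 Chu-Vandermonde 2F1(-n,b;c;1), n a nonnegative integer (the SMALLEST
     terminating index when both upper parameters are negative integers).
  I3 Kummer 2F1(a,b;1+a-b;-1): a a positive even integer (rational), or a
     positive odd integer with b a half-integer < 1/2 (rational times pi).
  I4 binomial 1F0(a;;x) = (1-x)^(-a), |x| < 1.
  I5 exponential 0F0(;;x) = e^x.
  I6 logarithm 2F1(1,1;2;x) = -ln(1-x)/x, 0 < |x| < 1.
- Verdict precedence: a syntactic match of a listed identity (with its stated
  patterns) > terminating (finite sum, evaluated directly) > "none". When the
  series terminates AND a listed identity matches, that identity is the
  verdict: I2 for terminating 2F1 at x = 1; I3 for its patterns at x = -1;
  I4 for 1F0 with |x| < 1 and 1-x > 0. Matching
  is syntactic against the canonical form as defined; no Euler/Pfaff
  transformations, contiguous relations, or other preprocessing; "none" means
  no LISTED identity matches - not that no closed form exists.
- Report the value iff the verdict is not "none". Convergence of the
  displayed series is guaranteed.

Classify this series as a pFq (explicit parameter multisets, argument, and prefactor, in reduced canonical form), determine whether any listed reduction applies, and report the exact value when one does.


This is 7/8 * 2F1(-10, -8/3; 3/8; 1) in reduced canonical form. Verdict at x = 1: Vandermonde's identity (I2) matches (terminating 2F1 at x = 1 with n = 10, b = -8/3, c = 3/8). Exact value: 3471609422710239811/5560949327532840.

First insight: with t_0 = 7/8, the factor k + 2/3 cancels (top and bottom), leaving prefactor 7/8.
Ratio: r(k) = 1 * (k-10) (k-8/3) / [(k+3/8) (k+1)] - poly over poly, x = 1 from leading terms; C = 7/8 at k = 0.


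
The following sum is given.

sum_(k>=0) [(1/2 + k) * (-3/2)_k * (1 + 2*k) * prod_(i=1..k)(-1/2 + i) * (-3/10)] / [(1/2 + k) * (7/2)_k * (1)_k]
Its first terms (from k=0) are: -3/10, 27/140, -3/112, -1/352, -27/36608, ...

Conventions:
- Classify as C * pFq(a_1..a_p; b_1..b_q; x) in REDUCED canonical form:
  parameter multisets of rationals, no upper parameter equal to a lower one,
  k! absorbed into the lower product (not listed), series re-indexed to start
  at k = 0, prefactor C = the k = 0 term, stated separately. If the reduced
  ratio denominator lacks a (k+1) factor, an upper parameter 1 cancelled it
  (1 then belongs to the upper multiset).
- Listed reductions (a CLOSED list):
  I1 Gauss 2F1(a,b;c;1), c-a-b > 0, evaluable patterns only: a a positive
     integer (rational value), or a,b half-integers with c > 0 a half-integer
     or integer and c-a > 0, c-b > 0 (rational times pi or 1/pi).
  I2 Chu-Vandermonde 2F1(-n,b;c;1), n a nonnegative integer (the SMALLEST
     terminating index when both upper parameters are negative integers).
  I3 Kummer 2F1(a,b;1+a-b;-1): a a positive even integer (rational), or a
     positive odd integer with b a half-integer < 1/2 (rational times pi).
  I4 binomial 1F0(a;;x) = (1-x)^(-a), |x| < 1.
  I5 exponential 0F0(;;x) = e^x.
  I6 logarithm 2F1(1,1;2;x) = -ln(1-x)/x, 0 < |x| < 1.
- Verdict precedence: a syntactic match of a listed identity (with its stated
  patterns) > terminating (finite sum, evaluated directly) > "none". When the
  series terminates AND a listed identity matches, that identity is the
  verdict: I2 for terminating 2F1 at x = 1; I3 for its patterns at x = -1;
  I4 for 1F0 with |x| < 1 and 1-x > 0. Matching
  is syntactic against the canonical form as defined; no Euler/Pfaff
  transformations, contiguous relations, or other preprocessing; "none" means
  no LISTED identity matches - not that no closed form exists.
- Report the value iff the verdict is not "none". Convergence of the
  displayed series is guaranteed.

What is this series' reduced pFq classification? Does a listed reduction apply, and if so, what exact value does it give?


With C = -3/10: the canonical form is 2F1(-3/2, 3/2; 7/2; 1). Verdict: Gauss's theorem I1 (half-integer case) applies (x = 1; upper {-3/2, 3/2} half-integers, c = 7/2 in the evaluable pattern). Value: (-45/1024) * pi.

Key step: t_0 being -3/10, the (2k+1) factor (C = -3/10, x = 1) shifts (1/2)_k to (3/2)_k.
Adjacent-term ratio: r(k) = 1 * (k-3/2) (k+3/2) / [(k+7/2) (k+1)] - rational; roots negated = parameters, x = 1, C = -3/10.


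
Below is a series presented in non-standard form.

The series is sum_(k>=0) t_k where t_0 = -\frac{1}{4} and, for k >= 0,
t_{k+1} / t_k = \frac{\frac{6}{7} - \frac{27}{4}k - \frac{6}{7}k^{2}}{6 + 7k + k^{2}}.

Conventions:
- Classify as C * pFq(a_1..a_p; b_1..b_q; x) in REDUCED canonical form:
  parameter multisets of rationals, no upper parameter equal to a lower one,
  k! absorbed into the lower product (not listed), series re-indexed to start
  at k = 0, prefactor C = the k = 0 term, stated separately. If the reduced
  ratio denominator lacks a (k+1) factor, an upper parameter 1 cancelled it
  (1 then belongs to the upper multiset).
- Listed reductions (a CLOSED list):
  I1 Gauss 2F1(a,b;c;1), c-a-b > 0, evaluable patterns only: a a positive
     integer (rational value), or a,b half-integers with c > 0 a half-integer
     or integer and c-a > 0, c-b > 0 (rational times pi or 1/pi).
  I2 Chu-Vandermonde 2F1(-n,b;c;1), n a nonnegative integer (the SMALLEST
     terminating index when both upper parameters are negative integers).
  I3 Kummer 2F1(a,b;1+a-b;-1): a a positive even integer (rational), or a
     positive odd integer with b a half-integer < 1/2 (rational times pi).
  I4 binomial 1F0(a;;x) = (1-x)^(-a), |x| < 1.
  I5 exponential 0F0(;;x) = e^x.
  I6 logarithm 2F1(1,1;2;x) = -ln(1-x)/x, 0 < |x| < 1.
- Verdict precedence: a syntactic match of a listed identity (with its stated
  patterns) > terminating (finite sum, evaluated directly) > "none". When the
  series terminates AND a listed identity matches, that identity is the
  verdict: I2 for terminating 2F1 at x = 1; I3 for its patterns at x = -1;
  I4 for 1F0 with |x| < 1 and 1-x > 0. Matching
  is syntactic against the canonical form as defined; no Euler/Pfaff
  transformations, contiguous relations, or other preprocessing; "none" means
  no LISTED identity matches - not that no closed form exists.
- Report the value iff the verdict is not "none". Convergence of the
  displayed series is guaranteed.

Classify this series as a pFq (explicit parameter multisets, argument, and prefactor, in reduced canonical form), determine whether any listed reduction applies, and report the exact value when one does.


The tell: from the first term -\frac{1}{4}: factor the ratio over Q (C = -1/4, x = -6/7): negated roots = parameters.
Adjacent-term ratio: r(k) = -\frac{6}{7} * (k-\frac{1}{8}) (k+8) / [(k+6) (k+1)] - rational in k, leading ratio -\frac{6}{7}; with t_0 = -\frac{1}{4}, classification follows.

x = -\frac{6}{7} here; the reduced form reads 2F1, upper {-\frac{1}{8}, 8}, lower {6}, C = -\frac{1}{4}. Verdict: none - at argument -\frac{6}{7} the multisets {-\frac{1}{8}, 8} ; {6} match no listed identity.


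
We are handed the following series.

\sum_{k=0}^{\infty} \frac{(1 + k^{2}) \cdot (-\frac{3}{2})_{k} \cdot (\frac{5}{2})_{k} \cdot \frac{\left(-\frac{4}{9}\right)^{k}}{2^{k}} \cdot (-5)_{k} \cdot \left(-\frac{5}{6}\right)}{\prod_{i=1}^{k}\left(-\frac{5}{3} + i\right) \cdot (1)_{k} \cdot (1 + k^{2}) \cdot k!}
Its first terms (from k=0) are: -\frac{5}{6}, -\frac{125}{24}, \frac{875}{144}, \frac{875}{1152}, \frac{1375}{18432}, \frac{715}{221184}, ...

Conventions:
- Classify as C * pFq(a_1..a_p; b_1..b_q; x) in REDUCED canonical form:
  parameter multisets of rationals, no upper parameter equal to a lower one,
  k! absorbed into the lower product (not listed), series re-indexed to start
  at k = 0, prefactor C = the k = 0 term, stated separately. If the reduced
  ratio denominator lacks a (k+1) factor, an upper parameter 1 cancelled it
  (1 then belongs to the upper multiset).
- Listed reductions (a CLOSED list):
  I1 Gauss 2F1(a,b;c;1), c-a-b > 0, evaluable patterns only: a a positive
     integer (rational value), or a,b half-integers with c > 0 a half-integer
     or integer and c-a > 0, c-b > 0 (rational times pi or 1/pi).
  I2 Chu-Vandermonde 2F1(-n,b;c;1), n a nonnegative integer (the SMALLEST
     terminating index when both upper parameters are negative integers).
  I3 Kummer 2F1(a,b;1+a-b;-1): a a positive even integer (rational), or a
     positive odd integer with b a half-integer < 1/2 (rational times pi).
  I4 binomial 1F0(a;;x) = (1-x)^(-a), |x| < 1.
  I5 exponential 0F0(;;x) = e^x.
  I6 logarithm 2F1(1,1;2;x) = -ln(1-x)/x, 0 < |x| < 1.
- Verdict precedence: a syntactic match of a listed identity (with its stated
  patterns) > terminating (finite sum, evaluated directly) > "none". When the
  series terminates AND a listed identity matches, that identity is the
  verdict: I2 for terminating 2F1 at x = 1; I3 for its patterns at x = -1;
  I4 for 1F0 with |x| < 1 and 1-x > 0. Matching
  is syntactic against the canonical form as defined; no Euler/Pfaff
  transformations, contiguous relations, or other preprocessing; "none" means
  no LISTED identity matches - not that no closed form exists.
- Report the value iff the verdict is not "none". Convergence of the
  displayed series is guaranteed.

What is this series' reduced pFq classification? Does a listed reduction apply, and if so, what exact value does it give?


The tell: with t_0 = -\frac{5}{6}, the lower running product (prefactor -5/6) is a rising factorial.
Step ratio: r(k) = -\frac{2}{9} * (k-5) (k-\frac{3}{2}) (k+\frac{5}{2}) / [(k-\frac{2}{3}) (k+1) (k+1)] ; factor over Q: parameters, x = -\frac{2}{9}, and C = -\frac{5}{6}.

With C = -\frac{5}{6}: the canonical form is 3F2(-5, -\frac{3}{2}, \frac{5}{2}; -\frac{2}{3}, 1; -\frac{2}{9}). Verdict: terminating - upper parameter -5 makes this a finite sum (last index 5), evaluated exactly. Exact value: \frac{192895}{221184}.


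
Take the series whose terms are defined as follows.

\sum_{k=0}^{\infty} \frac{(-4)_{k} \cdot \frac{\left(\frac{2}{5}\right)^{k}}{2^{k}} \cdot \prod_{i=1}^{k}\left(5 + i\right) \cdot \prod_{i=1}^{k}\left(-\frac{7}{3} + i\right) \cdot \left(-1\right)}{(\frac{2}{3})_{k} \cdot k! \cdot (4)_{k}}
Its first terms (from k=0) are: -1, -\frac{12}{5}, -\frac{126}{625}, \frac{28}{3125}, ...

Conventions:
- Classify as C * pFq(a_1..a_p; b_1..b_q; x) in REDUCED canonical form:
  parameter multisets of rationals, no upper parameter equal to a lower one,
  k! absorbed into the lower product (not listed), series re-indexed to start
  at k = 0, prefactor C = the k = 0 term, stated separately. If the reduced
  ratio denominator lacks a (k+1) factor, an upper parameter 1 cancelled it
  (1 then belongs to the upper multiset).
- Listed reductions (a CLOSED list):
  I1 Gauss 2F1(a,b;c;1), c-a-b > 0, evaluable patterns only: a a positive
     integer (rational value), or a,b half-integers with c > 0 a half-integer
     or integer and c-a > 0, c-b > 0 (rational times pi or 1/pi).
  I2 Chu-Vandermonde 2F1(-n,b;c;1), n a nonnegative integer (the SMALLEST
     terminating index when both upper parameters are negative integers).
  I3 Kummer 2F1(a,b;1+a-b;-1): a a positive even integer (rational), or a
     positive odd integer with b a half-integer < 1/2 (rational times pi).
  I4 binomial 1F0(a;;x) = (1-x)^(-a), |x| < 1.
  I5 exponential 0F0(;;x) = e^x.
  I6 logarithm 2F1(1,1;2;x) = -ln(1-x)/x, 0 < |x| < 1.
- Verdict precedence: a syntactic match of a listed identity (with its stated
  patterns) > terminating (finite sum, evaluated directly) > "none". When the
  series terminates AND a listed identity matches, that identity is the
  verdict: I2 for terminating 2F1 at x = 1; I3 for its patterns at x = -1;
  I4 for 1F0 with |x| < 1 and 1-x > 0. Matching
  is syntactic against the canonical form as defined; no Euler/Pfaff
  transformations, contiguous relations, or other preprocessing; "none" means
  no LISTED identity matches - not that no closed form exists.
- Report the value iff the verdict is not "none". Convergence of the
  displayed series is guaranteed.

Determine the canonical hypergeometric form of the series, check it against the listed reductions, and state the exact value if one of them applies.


Canonical form: C = -1 times 3F2 with upper {-4, -\frac{4}{3}, 6}, lower {\frac{2}{3}, 4}, x = \frac{1}{5}. Verdict: terminating. (-4)_k vanishes past k = 4, leaving a 5-term sum, computed directly. Hence: -\frac{123506}{34375}.

Key observation: x = \frac{1}{5} and the running product (prefactor -1) telescopes to a rising factorial.
Step ratio: r(k) = \frac{1}{5} * (k-4) (k-\frac{4}{3}) (k+6) / [(k+\frac{2}{3}) (k+4) (k+1)] ; factor over Q: parameters, x = \frac{1}{5}, and C = -1.


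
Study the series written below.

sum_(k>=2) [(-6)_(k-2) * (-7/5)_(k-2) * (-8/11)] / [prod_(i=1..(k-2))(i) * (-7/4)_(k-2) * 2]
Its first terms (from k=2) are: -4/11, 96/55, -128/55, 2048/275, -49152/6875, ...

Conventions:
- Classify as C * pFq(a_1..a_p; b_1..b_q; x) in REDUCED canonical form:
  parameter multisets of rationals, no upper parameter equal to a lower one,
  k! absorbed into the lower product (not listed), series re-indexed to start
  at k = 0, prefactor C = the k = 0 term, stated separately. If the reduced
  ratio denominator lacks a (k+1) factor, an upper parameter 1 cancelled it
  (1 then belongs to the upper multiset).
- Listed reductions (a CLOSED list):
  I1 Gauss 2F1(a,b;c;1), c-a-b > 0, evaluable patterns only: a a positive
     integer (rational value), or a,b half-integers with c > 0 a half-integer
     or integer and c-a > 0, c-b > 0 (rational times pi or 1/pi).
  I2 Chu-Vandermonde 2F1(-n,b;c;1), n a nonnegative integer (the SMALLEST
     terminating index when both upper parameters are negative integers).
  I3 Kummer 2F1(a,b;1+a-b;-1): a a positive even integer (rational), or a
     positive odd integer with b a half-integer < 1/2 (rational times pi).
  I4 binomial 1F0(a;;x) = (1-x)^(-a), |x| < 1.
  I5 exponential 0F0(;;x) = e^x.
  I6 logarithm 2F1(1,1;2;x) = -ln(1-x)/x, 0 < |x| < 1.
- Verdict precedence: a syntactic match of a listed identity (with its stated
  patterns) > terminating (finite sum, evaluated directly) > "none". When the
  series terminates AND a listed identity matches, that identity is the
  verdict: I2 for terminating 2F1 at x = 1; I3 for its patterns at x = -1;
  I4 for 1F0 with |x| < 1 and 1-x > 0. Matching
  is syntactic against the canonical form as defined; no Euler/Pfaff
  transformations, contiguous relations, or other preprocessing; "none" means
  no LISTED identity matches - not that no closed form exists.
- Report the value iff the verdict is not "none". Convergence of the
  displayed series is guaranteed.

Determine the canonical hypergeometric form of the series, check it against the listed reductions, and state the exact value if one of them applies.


Canonical form: C = -4/11 times 2F1 with upper {-6, -7/5}, lower {-7/4}, x = 1. Verdict: Chu-Vandermonde (I2) fires (terminating 2F1 at x = 1 with n = 6, b = -7/5, c = -7/4). Exact value: 479756/234375.

The tell: from the first term -4/11: the product of the first k integers (C = -4/11, x = 1) is k!.
Step ratio: r(k) = 1 * (k-6) (k-7/5) / [(k-7/4) (k+1)] - rational in k, leading ratio 1; with t_0 = -4/11, classification follows.


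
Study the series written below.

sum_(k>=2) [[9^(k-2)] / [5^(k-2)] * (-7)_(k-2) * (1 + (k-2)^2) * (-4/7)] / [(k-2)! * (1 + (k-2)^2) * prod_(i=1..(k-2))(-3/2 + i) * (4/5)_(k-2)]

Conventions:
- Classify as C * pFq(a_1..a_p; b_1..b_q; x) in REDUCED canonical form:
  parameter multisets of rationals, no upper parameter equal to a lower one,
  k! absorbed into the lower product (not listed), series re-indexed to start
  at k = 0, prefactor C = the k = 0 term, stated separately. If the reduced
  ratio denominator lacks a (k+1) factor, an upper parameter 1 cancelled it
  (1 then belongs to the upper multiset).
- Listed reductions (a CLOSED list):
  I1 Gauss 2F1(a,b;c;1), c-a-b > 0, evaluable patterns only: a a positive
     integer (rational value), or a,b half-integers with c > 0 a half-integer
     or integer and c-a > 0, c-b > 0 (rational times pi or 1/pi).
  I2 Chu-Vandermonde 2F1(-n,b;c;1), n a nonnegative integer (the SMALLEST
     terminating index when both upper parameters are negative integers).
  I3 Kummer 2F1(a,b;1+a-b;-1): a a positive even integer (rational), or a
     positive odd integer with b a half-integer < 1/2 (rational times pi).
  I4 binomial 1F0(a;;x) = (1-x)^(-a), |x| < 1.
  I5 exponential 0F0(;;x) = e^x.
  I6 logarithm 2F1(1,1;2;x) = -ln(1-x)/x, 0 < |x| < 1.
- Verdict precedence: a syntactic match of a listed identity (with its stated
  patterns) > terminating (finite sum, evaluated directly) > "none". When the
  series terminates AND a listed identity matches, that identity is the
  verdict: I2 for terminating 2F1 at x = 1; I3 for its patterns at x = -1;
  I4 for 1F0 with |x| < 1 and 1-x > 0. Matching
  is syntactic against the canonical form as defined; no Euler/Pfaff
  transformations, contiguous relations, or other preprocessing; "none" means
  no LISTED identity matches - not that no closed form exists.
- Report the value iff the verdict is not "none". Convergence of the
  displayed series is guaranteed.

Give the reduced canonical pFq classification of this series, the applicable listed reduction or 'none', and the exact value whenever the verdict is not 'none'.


Classification (C = -4/7): 1F2 with upper {-7}, lower {-1/2, 4/5}, argument x = 9/5. Verdict: terminating (-7 upstairs). 8 nonzero terms in all; added directly. Sum: 4591605416/176708455.

The tell: t_0 being -4/7, the two geometric factors (prefactor -4/7) combine into one argument.
Consecutive-term ratio: r(k) = (9/5) * (k-7) / [(k-1/2) (k+4/5) (k+1)] ; factor over Q: parameters, x = (9/5), and C = -4/7.


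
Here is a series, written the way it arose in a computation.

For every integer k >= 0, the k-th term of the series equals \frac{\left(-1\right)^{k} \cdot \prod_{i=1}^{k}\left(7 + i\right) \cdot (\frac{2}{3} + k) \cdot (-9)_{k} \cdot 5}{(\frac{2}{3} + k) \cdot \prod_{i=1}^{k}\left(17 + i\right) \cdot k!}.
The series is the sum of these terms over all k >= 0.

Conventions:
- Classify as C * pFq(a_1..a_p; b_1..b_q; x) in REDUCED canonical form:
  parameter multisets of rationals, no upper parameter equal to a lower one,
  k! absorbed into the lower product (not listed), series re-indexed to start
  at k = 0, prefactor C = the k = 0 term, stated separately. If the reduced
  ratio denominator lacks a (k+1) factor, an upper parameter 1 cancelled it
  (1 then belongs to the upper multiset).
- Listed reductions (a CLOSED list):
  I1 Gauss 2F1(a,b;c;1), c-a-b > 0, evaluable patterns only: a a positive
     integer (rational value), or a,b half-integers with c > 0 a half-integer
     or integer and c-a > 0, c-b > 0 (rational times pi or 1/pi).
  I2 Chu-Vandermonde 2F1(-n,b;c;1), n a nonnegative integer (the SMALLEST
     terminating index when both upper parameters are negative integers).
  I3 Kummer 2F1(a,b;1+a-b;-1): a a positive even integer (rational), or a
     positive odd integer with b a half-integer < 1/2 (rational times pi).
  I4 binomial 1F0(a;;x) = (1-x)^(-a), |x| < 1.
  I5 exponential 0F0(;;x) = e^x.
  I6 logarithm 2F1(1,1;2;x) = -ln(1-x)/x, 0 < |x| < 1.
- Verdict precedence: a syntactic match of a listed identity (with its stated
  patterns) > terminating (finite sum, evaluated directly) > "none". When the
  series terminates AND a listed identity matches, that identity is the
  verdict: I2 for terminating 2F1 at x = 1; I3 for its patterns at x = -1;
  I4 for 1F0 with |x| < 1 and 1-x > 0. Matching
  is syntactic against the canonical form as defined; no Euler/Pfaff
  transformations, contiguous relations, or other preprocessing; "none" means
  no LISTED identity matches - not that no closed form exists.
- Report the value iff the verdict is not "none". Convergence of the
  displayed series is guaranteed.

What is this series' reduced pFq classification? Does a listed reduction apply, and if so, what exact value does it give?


With C = 5: the canonical form is 2F1(-9, 8; 18; -1). Verdict (x = -1): the Kummer evaluation I3 applies (x = -1; c = 18 equals 1+a-b for upper {-9, 8}: listed pattern). Hence: 170.

The tell: from the first term 5: the factor k + 2/3 cancels (top and bottom), leaving prefactor 5.
Consecutive-term ratio: r(k) = -1 * (k-9) (k+8) / [(k+18) (k+1)] - rational in k. x = -1; t_0 = 5; negate the roots.


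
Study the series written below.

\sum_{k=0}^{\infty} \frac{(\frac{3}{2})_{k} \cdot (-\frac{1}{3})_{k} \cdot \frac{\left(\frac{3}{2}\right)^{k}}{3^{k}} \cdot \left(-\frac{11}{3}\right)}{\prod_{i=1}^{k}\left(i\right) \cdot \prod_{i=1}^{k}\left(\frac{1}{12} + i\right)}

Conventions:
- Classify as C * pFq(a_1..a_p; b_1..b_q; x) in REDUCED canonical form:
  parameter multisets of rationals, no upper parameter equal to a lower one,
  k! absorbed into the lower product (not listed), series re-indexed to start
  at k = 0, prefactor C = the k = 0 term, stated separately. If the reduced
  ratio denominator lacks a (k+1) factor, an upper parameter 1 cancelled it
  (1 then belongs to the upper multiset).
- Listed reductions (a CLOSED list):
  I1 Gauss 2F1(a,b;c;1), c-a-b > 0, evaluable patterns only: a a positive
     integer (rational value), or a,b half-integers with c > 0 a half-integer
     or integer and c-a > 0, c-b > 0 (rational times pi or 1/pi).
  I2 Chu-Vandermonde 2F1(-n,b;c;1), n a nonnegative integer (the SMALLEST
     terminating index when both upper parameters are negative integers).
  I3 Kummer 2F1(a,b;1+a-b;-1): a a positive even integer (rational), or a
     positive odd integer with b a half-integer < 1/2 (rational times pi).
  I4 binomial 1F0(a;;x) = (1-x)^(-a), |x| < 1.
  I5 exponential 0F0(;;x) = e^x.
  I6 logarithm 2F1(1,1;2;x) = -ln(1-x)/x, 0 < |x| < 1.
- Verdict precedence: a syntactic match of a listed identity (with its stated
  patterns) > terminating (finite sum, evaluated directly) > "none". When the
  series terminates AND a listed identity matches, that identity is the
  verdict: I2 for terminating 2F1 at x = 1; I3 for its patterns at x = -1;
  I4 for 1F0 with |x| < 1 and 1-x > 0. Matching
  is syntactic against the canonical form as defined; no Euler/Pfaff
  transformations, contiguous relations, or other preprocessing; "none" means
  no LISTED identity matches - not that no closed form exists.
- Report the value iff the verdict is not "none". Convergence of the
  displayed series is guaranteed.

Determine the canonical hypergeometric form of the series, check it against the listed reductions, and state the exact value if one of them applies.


With C = -\frac{11}{3}: the canonical form is 2F1(-\frac{1}{3}, \frac{3}{2}; \frac{13}{12}; \frac{1}{2}). Verdict: no listed reduction: x = \frac{1}{2} and upper {-\frac{1}{3}, \frac{3}{2}} fail every I1-I6 pattern.

The tell: with t_0 = -\frac{11}{3}, the product of the first k integers (C = -11/3) is k!.
Consecutive-term ratio: r(k) = \frac{1}{2} * (k-\frac{1}{3}) (k+\frac{3}{2}) / [(k+\frac{13}{12}) (k+1)] ; factor over Q: parameters, x = \frac{1}{2}, and C = -\frac{11}{3}.


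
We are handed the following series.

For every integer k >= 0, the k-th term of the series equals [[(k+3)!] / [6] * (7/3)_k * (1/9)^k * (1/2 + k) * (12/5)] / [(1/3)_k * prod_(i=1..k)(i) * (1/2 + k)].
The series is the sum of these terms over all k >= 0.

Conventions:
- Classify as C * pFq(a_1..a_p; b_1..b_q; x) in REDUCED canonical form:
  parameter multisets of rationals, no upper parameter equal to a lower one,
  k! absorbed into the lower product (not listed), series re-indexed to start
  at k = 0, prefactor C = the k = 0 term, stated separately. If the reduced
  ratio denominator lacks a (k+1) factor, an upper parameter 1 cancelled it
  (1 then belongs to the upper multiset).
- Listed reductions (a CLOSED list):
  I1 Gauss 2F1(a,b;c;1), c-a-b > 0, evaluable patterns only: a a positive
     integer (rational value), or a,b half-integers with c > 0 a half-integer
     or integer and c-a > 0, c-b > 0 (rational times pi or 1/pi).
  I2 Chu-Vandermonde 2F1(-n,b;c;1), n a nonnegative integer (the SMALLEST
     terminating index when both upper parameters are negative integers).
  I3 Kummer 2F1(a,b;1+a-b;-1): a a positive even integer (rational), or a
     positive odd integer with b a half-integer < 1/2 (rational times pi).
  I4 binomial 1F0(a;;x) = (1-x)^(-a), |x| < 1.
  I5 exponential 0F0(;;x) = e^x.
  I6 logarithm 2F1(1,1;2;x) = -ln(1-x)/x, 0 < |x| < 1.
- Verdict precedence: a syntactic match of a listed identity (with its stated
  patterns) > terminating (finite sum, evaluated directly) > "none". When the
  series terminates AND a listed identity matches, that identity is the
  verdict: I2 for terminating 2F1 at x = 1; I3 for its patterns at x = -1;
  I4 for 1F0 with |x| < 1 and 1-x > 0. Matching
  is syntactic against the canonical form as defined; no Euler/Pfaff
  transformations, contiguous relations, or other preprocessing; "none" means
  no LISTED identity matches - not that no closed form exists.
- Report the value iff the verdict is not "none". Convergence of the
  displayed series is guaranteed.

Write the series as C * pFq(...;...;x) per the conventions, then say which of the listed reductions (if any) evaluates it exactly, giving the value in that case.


Reduced: x = 1/9, 2F1, upper = {7/3, 4}, lower = {1/3}, C = 12/5. Verdict: none. Every listed pattern misses the 2F1 form at 1/9, upper {7/3, 4}.

The tell: t_0 = 12/5 here, and k + 1/2 divides numerator and denominator alike; prefactor 12/5 after cancelling.
Step ratio: r(k) = (1/9) * (k+7/3) (k+4) / [(k+1/3) (k+1)] - rational in k. x = (1/9); t_0 = 12/5; negate the roots.


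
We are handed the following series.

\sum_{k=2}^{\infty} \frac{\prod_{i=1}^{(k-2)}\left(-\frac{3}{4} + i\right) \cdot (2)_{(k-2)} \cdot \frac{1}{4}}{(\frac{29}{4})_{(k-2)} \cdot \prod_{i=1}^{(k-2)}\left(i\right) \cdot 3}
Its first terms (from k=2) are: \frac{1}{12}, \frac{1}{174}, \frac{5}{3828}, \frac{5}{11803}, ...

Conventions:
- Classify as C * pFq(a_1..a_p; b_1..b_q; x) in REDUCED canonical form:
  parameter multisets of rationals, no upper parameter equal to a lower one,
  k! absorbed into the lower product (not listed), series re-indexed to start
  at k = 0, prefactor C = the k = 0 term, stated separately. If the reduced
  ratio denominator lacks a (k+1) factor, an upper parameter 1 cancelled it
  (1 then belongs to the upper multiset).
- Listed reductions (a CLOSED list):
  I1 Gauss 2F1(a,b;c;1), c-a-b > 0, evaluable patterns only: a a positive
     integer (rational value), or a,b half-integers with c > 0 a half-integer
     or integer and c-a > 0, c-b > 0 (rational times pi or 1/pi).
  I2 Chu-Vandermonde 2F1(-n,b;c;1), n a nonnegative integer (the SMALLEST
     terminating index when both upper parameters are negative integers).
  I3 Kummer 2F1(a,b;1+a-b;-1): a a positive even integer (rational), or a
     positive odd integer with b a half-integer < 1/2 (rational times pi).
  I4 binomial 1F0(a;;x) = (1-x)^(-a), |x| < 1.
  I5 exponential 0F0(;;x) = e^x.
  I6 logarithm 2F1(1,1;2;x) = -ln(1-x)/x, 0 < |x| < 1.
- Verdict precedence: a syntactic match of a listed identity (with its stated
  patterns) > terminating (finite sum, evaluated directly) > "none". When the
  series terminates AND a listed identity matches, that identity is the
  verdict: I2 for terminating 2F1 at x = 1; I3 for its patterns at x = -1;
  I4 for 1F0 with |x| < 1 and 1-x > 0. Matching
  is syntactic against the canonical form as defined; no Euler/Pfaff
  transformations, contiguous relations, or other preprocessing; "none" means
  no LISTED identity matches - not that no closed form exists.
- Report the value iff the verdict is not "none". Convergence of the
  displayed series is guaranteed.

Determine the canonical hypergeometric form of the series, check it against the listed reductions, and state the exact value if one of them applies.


With C = \frac{1}{12}: the canonical form is 2F1(\frac{1}{4}, 2; \frac{29}{4}; 1). Verdict: Gauss's theorem (I1) matches (x = 1: the Gamma ratio telescopes since c-a-b = 5 > 0 and a = 2 in Z>0). Its exact value is \frac{35}{384}.

The tell: from the first term \frac{1}{12}: the constant factors (prefactor 1/12) combine into one prefactor.
Ratio: r(k) = 1 * (k+\frac{1}{4}) (k+2) / [(k+\frac{29}{4}) (k+1)] - rational; roots negated = parameters, x = 1, C = \frac{1}{12}.


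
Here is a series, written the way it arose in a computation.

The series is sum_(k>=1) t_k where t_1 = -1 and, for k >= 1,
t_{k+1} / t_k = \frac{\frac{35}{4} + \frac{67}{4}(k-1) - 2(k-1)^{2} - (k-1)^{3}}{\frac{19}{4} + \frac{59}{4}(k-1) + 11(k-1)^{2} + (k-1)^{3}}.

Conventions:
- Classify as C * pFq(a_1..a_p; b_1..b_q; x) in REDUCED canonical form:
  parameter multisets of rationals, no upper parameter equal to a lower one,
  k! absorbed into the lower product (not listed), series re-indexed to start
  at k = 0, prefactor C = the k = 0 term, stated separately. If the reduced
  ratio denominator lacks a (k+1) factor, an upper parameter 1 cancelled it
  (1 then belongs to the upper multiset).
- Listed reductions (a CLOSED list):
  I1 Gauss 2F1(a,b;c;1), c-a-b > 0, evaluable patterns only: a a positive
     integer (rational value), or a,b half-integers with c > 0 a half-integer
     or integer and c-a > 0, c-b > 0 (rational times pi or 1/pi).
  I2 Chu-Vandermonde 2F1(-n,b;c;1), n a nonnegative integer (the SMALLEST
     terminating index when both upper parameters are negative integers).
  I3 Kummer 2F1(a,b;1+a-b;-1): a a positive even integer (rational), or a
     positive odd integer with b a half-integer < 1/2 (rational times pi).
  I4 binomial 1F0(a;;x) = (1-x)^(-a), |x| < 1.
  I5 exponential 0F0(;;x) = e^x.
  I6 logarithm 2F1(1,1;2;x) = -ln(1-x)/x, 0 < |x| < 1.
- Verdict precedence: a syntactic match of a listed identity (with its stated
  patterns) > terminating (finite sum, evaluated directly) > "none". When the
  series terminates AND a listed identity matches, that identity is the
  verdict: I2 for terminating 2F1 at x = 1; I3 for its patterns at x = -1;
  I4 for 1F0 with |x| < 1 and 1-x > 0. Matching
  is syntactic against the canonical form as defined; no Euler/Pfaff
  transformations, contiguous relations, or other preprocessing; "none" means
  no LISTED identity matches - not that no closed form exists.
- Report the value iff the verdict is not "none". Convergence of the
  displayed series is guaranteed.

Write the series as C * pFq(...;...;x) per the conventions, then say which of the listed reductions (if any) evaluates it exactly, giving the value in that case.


x = -1 here; the reduced form reads 2F1, upper {-\frac{7}{2}, 5}, lower {\frac{19}{2}}, C = -1. Verdict at x = -1: Kummer's theorem (I3) matches (x = -1; c = \frac{19}{2} equals 1+a-b for upper {-\frac{7}{2}, 5}: listed pattern). Sum: \left(-\frac{765765}{524288}\right) \cdot \pi.

The tell: with t_0 = -1, cancel k + 1/2 from the displayed ratio first; then C = -1.
Adjacent-term ratio: r(k) = -1 * (k-\frac{7}{2}) (k+5) / [(k+\frac{19}{2}) (k+1)] - rational in k. x = -1; t_0 = -1; negate the roots.


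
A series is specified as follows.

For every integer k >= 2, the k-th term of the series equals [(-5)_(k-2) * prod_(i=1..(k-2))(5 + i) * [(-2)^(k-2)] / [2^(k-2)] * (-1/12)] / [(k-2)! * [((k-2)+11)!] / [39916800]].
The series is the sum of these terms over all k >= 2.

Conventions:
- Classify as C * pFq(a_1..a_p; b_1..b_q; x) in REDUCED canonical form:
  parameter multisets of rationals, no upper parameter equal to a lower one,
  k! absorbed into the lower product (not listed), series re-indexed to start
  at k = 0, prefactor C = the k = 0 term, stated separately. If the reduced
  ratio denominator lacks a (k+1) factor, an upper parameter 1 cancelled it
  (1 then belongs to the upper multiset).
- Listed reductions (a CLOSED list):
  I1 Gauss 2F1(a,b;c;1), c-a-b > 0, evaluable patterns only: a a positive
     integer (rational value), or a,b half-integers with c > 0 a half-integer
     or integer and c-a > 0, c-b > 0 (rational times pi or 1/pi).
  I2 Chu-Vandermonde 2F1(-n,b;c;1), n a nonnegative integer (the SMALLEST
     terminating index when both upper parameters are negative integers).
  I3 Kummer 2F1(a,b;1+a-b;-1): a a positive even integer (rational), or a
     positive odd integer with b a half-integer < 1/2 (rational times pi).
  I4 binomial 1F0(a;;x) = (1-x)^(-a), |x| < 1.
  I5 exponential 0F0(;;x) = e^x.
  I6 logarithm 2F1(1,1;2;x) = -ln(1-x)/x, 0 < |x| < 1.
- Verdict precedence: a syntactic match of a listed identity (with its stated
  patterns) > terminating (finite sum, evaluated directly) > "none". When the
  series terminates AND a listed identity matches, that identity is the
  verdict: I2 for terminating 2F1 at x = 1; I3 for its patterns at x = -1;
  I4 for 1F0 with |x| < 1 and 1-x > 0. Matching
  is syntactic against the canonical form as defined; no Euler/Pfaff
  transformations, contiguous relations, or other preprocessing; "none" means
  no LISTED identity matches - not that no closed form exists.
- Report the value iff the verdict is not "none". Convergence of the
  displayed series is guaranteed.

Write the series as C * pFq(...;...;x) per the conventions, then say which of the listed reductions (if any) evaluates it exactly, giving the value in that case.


With C = -1/12: the canonical form is 2F1(-5, 6; 12; -1). Verdict at x = -1: the Kummer evaluation I3 matches (x = -1; c = 12 equals 1+a-b for upper {-5, 6}: listed pattern). Exact value: -11/16.

Structural cue: with t_0 = -1/12, the denominator's factorial ratio (prefactor -1/12) is a lower Pochhammer.
Ratio: r(k) = (-1) * (k-5) (k+6) / [(k+12) (k+1)] - rational; roots negated = parameters, x = (-1), C = -1/12.


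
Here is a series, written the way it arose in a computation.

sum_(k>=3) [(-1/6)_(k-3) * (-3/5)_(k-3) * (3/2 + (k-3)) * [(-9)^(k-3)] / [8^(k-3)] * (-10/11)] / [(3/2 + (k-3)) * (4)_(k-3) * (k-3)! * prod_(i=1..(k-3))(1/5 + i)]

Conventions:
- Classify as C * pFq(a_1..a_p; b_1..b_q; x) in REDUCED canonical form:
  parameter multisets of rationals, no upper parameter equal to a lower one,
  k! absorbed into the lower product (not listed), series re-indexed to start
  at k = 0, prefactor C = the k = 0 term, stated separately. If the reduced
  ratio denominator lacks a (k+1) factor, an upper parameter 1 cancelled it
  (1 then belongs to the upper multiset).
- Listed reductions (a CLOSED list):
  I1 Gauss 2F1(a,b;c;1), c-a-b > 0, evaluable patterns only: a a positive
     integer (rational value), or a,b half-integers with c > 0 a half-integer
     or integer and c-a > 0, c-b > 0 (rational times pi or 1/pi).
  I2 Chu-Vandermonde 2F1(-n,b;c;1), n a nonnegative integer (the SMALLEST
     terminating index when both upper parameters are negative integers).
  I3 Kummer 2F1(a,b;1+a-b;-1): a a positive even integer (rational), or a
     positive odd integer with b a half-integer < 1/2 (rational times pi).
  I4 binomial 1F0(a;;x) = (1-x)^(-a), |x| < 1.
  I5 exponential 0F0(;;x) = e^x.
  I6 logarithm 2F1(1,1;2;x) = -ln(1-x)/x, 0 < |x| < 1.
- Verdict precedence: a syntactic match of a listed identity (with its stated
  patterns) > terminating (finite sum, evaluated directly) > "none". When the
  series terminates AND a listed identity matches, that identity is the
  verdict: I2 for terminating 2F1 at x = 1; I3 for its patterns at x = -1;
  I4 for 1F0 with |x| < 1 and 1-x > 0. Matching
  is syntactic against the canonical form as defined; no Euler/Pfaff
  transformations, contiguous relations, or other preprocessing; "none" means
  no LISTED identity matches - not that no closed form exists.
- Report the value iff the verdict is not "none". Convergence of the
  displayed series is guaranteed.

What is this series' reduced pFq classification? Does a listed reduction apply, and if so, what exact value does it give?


Key step: x = (-9/8) and striking the common factor k + 3/2 reduces the term (C = -10/11).
Adjacent-term ratio: r(k) = (-9/8) * (k-3/5) (k-1/6) / [(k+6/5) (k+4) (k+1)] - rational; roots negated = parameters, x = (-9/8), C = -10/11.

Reduced: x = -9/8, 2F2, upper = {-3/5, -1/6}, lower = {6/5, 4}, C = -10/11. Verdict: none - at argument -9/8 the multisets {-3/5, -1/6} ; {6/5, 4} match no listed identity.


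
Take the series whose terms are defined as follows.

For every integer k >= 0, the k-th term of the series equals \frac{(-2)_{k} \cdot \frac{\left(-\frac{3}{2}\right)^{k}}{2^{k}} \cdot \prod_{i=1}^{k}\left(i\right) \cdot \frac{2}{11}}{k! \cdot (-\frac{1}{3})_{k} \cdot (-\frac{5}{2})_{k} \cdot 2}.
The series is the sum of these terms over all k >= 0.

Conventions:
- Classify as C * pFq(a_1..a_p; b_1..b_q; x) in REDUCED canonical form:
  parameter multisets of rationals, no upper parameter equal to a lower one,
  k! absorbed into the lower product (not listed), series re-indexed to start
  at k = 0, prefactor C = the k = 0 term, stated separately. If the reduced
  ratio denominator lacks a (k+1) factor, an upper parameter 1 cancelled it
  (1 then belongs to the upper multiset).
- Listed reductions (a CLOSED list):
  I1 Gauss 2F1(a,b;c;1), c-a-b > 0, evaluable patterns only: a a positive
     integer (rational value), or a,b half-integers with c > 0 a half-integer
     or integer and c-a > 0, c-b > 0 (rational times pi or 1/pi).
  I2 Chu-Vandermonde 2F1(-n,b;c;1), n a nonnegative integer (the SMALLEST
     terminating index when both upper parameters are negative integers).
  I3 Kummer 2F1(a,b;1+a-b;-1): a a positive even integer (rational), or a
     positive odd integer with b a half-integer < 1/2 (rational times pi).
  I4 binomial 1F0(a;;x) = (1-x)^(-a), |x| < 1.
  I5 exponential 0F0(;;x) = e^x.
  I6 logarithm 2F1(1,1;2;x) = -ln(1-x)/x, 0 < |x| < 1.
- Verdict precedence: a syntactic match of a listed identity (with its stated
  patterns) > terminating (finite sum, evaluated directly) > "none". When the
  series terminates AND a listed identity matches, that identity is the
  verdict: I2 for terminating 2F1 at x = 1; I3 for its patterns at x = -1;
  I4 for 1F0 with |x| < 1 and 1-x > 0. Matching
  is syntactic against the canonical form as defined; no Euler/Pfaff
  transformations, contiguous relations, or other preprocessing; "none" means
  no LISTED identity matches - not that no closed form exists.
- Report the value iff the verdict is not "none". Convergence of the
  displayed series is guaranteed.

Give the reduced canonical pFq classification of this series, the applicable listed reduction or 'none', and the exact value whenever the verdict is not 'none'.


Structural cue: with t_0 = \frac{1}{11}, the constant factors (C = 1/11, x = -3/4) combine into one prefactor.
Step ratio: r(k) = -\frac{3}{4} * (k-2) (k+1) / [(k-\frac{5}{2}) (k-\frac{1}{3}) (k+1)] - rational; roots negated = parameters, x = -\frac{3}{4}, C = \frac{1}{11}.

x = -\frac{3}{4} here; the reduced form reads 2F2, upper {-2, 1}, lower {-\frac{5}{2}, -\frac{1}{3}}, C = \frac{1}{11}. Verdict: terminating at k = 2: the factor (-2)_k kills every later term; summing the 3 survivors is exact. Sum: \frac{29}{220}.
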